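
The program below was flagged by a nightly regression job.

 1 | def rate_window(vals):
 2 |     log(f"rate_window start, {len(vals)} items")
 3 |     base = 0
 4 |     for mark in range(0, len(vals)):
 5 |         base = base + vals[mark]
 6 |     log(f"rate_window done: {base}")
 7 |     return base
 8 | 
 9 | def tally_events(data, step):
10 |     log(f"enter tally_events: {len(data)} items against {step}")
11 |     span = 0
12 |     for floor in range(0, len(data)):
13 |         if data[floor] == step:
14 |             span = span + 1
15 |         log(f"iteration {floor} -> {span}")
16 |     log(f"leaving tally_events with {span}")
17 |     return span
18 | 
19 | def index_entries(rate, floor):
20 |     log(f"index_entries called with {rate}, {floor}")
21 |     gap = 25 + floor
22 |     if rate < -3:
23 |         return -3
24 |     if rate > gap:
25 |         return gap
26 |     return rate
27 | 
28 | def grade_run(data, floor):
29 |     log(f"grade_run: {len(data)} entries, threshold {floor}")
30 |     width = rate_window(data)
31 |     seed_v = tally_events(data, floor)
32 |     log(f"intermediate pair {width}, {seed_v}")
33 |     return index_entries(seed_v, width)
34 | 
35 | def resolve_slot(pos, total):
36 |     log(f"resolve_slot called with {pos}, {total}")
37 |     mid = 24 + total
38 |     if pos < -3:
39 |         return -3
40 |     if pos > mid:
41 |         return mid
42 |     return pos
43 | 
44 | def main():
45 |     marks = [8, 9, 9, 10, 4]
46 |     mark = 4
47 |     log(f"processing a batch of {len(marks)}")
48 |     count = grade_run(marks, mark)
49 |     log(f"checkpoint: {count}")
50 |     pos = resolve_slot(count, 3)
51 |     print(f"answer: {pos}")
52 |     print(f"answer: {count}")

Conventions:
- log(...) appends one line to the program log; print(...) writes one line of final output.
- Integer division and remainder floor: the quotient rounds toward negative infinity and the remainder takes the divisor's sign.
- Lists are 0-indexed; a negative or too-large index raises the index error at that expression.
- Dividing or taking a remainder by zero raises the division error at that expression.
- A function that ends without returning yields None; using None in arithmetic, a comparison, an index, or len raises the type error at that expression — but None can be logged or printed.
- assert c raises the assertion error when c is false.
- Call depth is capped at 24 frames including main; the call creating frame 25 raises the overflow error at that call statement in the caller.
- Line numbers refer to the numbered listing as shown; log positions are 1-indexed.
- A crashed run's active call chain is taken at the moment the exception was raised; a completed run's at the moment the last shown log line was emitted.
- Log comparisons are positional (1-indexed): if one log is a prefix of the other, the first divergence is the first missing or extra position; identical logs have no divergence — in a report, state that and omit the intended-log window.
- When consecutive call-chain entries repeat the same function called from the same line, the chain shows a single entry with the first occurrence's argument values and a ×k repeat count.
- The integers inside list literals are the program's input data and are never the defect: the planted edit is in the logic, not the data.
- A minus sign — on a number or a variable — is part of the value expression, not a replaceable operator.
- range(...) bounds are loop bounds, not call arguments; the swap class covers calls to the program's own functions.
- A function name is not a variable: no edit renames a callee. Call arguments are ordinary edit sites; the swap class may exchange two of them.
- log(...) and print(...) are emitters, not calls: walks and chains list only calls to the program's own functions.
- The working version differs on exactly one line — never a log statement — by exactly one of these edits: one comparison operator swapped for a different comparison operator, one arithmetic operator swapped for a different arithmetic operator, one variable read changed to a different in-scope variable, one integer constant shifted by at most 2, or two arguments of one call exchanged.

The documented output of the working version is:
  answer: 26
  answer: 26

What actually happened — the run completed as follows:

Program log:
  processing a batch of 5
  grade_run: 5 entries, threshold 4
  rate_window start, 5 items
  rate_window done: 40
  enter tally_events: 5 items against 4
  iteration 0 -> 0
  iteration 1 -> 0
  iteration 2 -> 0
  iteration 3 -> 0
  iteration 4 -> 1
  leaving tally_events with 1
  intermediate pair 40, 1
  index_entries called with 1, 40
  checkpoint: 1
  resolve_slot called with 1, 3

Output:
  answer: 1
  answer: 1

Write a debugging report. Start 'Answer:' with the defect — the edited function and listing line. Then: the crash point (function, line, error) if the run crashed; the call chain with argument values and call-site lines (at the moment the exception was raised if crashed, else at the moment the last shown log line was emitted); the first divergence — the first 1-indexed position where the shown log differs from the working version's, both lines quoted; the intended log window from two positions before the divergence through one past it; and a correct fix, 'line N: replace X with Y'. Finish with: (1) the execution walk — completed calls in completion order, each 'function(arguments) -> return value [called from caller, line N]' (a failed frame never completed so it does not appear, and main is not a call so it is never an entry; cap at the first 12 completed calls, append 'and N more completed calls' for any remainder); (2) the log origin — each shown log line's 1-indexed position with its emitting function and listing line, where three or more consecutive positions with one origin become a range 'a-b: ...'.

Answer: the defect is in grade_run at line 33.
The tell: The log first diverges at position 13: the faulty run prints 'index_entries called with 1, 40' where the working version prints 'index_entries called with 40, 1'.
Call chain: main -> resolve_slot(1, 3) (called at line 50).
First divergence: position 13 — shown 'index_entries called with 1, 40', intended 'index_entries called with 40, 1'.
Intended log window:
  11: leaving tally_events with 1
  12: intermediate pair 40, 1
  13: index_entries called with 40, 1
  14: checkpoint: 26
Execution walk:
  rate_window([8, 9, 9, 10, 4]) -> 40  [called from grade_run, line 30]
  tally_events([8, 9, 9, 10, 4], 4) -> 1  [called from grade_run, line 31]
  index_entries(1, 40) -> 1  [called from grade_run, line 33]
  grade_run([8, 9, 9, 10, 4], 4) -> 1  [called from main, line 48]
  resolve_slot(1, 3) -> 1  [called from main, line 50]
Log origins:
  1: emitted by main (line 47)
  2: emitted by grade_run (line 29)
  3: emitted by rate_window (line 2)
  4: emitted by rate_window (line 6)
  5: emitted by tally_events (line 10)
  6-10: emitted by tally_events (line 15)
  11: emitted by tally_events (line 16)
  12: emitted by grade_run (line 32)
  13: emitted by index_entries (line 20)
  14: emitted by main (line 49)
  15: emitted by resolve_slot (line 36)
A correct fix: line 33: replace `index_entries(seed_v, width)` with `index_entries(width, seed_v)`.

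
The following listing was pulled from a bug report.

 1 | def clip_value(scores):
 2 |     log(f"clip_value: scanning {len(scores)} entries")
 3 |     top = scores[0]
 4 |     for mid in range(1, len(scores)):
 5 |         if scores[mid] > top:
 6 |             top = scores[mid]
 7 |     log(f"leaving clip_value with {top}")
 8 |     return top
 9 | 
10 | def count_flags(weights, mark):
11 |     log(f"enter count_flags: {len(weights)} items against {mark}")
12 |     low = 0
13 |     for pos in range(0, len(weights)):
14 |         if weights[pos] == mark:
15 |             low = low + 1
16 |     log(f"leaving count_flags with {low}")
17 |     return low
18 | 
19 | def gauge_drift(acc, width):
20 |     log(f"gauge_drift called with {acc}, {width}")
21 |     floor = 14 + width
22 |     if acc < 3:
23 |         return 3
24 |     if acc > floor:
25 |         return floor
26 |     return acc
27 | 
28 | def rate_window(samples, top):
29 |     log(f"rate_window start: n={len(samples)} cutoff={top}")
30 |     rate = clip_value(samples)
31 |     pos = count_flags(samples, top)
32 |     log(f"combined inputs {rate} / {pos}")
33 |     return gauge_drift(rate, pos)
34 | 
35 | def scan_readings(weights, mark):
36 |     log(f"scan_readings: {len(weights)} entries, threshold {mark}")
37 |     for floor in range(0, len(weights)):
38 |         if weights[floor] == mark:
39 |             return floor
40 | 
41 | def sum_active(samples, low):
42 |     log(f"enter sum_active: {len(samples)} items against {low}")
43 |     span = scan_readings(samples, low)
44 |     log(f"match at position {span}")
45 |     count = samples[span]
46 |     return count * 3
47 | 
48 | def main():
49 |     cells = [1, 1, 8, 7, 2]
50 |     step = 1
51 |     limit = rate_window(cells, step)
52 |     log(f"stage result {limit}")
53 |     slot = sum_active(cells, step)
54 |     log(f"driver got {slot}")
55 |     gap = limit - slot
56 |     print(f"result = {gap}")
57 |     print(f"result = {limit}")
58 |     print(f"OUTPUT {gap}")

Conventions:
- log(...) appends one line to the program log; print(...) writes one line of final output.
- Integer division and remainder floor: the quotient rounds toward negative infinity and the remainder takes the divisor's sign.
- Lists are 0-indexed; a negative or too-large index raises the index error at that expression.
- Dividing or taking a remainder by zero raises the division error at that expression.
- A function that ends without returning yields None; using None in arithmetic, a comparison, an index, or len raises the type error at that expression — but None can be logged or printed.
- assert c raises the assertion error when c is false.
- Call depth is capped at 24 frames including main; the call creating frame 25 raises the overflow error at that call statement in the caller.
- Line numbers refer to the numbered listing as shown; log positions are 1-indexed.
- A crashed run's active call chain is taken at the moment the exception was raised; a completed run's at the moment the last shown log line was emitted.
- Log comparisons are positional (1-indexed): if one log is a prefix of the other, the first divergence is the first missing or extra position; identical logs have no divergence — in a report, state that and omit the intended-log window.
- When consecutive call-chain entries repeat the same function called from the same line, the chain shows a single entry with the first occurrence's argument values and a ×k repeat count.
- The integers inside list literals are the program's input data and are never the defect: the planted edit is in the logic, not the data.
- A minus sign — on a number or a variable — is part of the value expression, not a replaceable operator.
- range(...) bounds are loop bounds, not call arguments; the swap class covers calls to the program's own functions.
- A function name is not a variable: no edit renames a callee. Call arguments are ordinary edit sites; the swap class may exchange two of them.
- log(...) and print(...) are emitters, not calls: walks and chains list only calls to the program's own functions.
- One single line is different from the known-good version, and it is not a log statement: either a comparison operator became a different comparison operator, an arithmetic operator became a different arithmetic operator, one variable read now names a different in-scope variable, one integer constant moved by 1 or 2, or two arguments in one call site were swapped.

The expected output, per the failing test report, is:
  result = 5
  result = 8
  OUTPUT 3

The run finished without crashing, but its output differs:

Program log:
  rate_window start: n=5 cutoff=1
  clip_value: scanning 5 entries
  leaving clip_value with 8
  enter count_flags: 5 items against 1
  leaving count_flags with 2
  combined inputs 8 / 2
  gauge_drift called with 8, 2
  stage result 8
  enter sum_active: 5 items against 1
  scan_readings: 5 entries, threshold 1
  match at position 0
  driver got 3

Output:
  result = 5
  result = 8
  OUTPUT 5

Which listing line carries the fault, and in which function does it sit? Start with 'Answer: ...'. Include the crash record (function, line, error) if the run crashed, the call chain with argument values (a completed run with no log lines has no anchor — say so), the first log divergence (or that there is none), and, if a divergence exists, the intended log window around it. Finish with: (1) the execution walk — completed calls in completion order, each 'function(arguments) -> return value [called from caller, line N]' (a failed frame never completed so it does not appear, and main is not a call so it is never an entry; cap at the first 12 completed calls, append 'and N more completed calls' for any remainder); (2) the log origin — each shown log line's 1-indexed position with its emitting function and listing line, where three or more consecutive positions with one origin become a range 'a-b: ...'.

Answer: the defect is in main at line 58.
Key observation: Nothing in the log betrays the bug — only the output does.
Call chain: main.
First divergence: none — the logs agree in full.
Execution walk:
  clip_value([1, 1, 8, 7, 2]) -> 8  [called from rate_window, line 30]
  count_flags([1, 1, 8, 7, 2], 1) -> 2  [called from rate_window, line 31]
  gauge_drift(8, 2) -> 8  [called from rate_window, line 33]
  rate_window([1, 1, 8, 7, 2], 1) -> 8  [called from main, line 51]
  scan_readings([1, 1, 8, 7, 2], 1) -> 0  [called from sum_active, line 43]
  sum_active([1, 1, 8, 7, 2], 1) -> 3  [called from main, line 53]
Origin of each log line:
  1: from rate_window, line 29
  2: from clip_value, line 2
  3: from clip_value, line 7
  4: from count_flags, line 11
  5: from count_flags, line 16
  6: from rate_window, line 32
  7: from gauge_drift, line 20
  8: from main, line 52
  9: from sum_active, line 42
  10: from scan_readings, line 36
  11: from sum_active, line 44
  12: from main, line 54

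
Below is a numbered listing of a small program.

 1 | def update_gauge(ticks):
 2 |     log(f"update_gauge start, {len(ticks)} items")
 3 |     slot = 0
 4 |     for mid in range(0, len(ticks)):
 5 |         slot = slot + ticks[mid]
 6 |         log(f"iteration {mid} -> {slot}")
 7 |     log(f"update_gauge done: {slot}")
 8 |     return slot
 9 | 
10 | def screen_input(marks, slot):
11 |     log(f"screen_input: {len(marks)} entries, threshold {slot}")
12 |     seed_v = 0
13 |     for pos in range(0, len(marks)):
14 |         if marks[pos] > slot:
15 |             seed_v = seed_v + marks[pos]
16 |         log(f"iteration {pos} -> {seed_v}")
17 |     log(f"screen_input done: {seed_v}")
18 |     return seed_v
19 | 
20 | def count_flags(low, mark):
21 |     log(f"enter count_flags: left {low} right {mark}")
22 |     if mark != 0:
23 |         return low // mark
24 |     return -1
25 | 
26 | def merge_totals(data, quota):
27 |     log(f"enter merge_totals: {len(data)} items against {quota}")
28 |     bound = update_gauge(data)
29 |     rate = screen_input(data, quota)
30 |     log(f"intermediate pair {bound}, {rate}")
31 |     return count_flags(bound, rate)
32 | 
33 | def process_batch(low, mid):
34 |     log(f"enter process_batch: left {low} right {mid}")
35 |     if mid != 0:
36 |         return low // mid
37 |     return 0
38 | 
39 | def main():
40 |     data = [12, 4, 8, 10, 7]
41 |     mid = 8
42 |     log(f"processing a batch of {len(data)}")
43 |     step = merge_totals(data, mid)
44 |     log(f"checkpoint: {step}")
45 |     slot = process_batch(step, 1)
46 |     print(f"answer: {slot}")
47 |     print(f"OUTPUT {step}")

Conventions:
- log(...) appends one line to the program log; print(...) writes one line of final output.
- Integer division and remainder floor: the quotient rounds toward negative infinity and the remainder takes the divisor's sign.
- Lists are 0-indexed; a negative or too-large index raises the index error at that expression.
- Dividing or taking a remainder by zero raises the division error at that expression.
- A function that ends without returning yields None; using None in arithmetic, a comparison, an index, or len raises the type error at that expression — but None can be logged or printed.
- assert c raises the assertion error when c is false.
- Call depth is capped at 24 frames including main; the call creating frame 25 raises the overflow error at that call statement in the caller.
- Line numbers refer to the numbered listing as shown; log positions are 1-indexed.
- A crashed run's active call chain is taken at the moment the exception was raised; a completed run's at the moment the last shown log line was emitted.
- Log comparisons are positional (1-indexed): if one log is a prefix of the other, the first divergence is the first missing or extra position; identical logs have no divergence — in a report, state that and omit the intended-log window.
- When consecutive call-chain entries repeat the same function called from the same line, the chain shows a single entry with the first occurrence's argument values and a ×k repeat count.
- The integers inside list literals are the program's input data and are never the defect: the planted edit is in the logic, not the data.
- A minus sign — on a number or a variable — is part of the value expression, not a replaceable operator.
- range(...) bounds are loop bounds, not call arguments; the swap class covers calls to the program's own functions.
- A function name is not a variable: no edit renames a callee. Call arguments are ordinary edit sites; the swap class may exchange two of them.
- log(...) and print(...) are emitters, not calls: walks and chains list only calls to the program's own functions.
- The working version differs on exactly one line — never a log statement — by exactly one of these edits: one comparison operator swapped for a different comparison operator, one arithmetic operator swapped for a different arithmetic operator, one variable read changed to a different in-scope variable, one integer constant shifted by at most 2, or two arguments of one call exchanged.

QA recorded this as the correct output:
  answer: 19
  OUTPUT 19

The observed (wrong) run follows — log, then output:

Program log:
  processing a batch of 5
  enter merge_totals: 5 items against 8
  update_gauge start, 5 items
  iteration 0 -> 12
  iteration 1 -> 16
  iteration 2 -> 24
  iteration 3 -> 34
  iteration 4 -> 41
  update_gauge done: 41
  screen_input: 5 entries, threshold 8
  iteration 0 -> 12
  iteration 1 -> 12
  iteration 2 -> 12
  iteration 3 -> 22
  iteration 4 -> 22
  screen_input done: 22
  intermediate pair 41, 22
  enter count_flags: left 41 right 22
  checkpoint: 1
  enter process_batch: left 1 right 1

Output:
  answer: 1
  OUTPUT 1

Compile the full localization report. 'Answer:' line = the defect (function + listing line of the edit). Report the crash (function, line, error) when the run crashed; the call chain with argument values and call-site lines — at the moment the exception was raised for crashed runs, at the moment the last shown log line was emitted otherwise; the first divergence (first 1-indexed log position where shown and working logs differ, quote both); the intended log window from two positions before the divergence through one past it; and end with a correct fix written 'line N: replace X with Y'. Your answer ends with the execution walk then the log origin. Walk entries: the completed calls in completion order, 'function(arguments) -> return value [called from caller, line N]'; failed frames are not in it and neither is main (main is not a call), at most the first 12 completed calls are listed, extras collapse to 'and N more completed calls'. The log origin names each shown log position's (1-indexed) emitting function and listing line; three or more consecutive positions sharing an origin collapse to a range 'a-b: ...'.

Answer: the defect is in count_flags at line 23.
The tell: Everything matches until log position 19, which reads 'checkpoint: 1' in place of 'checkpoint: 19'.
Call chain: main -> process_batch(1, 1) (called at line 45).
First divergence: position 19; shown 'checkpoint: 1' vs intended 'checkpoint: 19'.
Intended log window:
  17: intermediate pair 41, 22
  18: enter count_flags: left 41 right 22
  19: checkpoint: 19
  20: enter process_batch: left 19 right 1
Execution walk:
  update_gauge([12, 4, 8, 10, 7]) -> 41  [called from merge_totals, line 28]
  screen_input([12, 4, 8, 10, 7], 8) -> 22  [called from merge_totals, line 29]
  count_flags(41, 22) -> 1  [called from merge_totals, line 31]
  merge_totals([12, 4, 8, 10, 7], 8) -> 1  [called from main, line 43]
  process_batch(1, 1) -> 1  [called from main, line 45]
Log origin:
  1: emitted by main (line 42)
  2: emitted by merge_totals (line 27)
  3: emitted by update_gauge (line 2)
  4-8: emitted by update_gauge (line 6)
  9: emitted by update_gauge (line 7)
  10: emitted by screen_input (line 11)
  11-15: emitted by screen_input (line 16)
  16: emitted by screen_input (line 17)
  17: emitted by merge_totals (line 30)
  18: emitted by count_flags (line 21)
  19: emitted by main (line 44)
  20: emitted by process_batch (line 34)
A correct fix: line 23: replace `//` with `%`.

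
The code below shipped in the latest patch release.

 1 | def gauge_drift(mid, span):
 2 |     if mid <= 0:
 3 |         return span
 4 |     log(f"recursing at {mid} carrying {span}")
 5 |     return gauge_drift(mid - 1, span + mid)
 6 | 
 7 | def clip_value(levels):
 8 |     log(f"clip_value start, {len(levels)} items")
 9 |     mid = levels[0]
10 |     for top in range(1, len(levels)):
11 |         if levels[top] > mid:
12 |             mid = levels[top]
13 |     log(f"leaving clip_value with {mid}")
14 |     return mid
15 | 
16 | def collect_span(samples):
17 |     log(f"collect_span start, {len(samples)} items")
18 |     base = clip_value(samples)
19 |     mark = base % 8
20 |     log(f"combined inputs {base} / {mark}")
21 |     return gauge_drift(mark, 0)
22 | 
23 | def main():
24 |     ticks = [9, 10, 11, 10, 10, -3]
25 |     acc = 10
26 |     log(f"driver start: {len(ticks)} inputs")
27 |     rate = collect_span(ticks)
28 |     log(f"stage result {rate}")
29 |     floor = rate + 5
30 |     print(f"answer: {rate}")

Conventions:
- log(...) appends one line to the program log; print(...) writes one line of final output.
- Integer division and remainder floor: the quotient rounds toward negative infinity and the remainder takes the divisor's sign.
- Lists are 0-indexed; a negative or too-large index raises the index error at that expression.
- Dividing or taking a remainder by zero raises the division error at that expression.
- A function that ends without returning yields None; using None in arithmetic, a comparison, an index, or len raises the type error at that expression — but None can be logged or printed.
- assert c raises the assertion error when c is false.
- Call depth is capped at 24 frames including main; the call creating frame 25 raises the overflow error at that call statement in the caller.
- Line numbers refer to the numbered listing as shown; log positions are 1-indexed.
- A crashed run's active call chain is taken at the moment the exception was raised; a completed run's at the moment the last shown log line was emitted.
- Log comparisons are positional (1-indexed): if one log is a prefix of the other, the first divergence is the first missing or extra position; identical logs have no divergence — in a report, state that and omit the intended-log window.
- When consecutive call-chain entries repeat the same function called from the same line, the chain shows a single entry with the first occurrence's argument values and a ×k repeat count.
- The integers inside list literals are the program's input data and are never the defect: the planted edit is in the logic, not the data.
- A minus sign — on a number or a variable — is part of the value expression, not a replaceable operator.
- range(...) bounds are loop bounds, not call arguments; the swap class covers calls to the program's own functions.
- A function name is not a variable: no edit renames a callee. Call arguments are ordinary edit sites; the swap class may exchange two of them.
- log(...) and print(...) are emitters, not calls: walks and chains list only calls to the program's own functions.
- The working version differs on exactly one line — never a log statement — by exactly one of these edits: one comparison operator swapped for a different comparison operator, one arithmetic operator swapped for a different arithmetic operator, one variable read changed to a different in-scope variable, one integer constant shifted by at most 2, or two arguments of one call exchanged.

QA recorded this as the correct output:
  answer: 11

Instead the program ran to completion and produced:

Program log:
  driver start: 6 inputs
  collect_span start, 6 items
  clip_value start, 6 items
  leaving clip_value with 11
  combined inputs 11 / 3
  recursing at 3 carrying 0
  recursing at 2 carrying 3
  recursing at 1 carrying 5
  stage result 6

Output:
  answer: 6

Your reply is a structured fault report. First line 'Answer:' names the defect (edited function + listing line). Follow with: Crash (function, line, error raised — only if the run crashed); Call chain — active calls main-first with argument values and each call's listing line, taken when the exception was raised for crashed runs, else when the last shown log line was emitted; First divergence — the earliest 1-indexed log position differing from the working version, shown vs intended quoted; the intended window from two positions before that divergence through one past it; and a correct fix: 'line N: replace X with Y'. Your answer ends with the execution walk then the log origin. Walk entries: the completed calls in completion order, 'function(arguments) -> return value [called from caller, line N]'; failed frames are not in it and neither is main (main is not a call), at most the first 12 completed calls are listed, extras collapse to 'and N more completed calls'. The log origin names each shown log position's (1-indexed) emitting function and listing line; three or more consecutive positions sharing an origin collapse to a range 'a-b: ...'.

Answer: the defect is in main at line 30.
Core observation: The logs agree in full; only the final output differs.
Call chain: main.
First divergence: none — the logs agree in full.
Execution walk:
  clip_value([9, 10, 11, 10, 10, -3]) -> 11  [called from collect_span, line 18]
  gauge_drift(0, 6) -> 6  [called from gauge_drift, line 5]
  gauge_drift(1, 5) -> 6  [called from gauge_drift, line 5]
  gauge_drift(2, 3) -> 6  [called from gauge_drift, line 5]
  gauge_drift(3, 0) -> 6  [called from collect_span, line 21]
  collect_span([9, 10, 11, 10, 10, -3]) -> 6  [called from main, line 27]
Log line origins:
  1 — main, line 26
  2 — collect_span, line 17
  3 — clip_value, line 8
  4 — clip_value, line 13
  5 — collect_span, line 20
  6-8 — gauge_drift, line 4
  9 — main, line 28
A correct fix: line 30: replace `rate` with `floor`.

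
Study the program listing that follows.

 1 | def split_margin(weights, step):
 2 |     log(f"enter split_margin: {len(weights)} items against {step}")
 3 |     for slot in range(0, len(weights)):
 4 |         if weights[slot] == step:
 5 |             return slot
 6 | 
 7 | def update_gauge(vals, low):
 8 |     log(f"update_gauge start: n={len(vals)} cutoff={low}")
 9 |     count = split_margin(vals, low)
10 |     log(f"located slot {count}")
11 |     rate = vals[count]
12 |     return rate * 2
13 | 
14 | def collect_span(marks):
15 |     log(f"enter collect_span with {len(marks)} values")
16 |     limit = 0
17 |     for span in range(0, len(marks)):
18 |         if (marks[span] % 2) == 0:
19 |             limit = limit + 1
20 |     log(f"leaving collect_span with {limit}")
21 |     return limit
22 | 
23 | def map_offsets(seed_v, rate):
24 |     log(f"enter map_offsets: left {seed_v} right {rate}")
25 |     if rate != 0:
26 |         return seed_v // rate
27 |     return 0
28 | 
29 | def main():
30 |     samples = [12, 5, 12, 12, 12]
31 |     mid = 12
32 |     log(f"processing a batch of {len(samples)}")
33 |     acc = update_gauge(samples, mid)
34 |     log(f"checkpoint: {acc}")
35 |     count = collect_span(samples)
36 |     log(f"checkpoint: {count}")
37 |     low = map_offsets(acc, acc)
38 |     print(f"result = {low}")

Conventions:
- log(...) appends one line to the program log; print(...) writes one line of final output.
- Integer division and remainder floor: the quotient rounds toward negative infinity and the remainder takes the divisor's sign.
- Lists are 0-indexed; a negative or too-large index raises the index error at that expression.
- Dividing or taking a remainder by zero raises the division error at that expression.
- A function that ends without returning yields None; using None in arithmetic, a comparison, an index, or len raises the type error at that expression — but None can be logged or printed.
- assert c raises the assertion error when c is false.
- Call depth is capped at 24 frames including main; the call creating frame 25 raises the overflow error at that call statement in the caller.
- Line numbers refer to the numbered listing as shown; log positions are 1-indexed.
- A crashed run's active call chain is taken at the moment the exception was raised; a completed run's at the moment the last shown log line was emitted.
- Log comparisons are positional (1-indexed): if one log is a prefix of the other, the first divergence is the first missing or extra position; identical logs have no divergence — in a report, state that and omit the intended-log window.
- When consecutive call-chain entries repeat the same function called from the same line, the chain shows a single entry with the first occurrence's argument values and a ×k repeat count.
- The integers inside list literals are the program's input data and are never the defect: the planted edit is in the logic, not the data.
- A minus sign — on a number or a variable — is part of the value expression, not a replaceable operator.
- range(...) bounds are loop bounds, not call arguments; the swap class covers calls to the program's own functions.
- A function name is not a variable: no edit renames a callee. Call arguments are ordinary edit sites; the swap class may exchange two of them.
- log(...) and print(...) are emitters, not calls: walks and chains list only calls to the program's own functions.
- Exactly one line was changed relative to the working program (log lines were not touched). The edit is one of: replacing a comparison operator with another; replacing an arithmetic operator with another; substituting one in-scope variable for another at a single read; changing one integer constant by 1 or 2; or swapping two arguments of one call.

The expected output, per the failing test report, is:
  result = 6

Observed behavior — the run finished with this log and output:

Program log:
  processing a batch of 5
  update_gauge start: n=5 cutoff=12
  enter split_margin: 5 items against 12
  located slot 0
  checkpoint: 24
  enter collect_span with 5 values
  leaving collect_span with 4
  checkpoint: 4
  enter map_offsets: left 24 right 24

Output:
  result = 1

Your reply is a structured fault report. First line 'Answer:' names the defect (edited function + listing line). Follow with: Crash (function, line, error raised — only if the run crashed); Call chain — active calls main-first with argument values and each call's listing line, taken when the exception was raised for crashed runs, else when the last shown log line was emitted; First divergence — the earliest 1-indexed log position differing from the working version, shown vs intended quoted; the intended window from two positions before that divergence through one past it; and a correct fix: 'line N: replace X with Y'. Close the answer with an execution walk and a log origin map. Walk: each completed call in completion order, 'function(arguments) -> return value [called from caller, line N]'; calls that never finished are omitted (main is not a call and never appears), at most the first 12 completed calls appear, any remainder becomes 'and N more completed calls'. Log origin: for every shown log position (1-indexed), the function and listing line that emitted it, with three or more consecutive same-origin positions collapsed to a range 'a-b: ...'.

Answer: the defect is in main at line 37.
Key observation: The log first diverges at position 9: the faulty run prints 'enter map_offsets: left 24 right 24' where the working version prints 'enter map_offsets: left 24 right 4'.
Call chain: main -> map_offsets(24, 24) (called at line 37).
First divergence: at position 9 the run shows 'enter map_offsets: left 24 right 24' where the working version logs 'enter map_offsets: left 24 right 4'.
Intended log window:
  7: leaving collect_span with 4
  8: checkpoint: 4
  9: enter map_offsets: left 24 right 4
Execution walk:
  split_margin([12, 5, 12, 12, 12], 12) -> 0  [called from update_gauge, line 9]
  update_gauge([12, 5, 12, 12, 12], 12) -> 24  [called from main, line 33]
  collect_span([12, 5, 12, 12, 12]) -> 4  [called from main, line 35]
  map_offsets(24, 24) -> 1  [called from main, line 37]
Log origins:
  1 — main, line 32
  2 — update_gauge, line 8
  3 — split_margin, line 2
  4 — update_gauge, line 10
  5 — main, line 34
  6 — collect_span, line 15
  7 — collect_span, line 20
  8 — main, line 36
  9 — map_offsets, line 24
A correct fix: line 37: replace `map_offsets(acc, acc)` with `map_offsets(acc, count)`.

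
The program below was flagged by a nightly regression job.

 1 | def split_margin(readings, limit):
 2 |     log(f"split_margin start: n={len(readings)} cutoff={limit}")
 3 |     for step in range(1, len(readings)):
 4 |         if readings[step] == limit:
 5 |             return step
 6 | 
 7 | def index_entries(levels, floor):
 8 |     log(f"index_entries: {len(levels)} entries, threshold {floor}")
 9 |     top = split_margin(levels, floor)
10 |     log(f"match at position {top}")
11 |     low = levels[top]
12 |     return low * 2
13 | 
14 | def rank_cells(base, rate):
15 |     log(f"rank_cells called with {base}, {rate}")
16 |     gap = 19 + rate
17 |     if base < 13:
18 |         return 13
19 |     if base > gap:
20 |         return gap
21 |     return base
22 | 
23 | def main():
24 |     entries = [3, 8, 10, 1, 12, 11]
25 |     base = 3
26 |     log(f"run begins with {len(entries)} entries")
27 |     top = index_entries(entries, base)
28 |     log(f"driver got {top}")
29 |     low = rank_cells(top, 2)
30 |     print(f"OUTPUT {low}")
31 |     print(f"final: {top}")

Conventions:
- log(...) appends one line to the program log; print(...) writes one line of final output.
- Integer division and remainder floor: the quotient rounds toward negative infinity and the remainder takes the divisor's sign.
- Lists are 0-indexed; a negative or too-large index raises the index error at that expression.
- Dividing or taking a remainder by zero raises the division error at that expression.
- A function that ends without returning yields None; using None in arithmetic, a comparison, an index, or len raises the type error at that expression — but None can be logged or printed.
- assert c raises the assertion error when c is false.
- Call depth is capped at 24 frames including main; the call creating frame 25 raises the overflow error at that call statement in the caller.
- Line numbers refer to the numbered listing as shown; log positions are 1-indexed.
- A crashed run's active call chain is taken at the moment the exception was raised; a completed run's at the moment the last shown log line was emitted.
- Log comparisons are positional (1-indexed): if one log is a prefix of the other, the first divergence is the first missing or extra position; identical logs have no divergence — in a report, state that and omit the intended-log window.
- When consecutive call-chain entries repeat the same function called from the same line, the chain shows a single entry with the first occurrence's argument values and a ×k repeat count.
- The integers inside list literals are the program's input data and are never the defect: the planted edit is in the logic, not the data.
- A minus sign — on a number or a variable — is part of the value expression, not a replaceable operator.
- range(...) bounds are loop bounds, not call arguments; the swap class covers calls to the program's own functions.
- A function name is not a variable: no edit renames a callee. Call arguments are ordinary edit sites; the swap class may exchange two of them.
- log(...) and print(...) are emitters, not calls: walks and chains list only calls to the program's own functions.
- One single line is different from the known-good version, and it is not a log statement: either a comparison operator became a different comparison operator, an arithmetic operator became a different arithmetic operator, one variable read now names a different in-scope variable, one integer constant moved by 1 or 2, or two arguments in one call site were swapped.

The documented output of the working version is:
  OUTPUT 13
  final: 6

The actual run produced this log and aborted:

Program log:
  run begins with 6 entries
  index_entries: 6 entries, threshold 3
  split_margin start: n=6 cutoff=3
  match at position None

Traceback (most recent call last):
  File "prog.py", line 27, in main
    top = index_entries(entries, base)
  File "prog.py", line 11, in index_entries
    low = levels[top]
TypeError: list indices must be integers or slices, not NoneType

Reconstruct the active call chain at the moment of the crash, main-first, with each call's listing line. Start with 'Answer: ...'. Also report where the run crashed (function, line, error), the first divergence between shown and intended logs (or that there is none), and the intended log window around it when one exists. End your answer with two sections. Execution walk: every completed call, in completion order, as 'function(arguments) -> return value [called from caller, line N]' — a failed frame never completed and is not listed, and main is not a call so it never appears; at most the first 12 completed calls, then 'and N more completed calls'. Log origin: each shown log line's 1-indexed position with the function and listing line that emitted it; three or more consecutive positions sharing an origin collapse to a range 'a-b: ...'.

Answer: main -> index_entries (called at line 27).
The tell: Everything matches until log position 4, which reads 'match at position None' in place of 'match at position 0'.
Crash: index_entries, line 11, TypeError.
First divergence: position 4 — shown 'match at position None', intended 'match at position 0'.
Intended log window:
  2: index_entries: 6 entries, threshold 3
  3: split_margin start: n=6 cutoff=3
  4: match at position 0
  5: driver got 6
Execution walk:
  split_margin([3, 8, 10, 1, 12, 11], 3) -> None  [called from index_entries, line 9]
Log line origins:
  1: emitted by main (line 26)
  2: emitted by index_entries (line 8)
  3: emitted by split_margin (line 2)
  4: emitted by index_entries (line 10)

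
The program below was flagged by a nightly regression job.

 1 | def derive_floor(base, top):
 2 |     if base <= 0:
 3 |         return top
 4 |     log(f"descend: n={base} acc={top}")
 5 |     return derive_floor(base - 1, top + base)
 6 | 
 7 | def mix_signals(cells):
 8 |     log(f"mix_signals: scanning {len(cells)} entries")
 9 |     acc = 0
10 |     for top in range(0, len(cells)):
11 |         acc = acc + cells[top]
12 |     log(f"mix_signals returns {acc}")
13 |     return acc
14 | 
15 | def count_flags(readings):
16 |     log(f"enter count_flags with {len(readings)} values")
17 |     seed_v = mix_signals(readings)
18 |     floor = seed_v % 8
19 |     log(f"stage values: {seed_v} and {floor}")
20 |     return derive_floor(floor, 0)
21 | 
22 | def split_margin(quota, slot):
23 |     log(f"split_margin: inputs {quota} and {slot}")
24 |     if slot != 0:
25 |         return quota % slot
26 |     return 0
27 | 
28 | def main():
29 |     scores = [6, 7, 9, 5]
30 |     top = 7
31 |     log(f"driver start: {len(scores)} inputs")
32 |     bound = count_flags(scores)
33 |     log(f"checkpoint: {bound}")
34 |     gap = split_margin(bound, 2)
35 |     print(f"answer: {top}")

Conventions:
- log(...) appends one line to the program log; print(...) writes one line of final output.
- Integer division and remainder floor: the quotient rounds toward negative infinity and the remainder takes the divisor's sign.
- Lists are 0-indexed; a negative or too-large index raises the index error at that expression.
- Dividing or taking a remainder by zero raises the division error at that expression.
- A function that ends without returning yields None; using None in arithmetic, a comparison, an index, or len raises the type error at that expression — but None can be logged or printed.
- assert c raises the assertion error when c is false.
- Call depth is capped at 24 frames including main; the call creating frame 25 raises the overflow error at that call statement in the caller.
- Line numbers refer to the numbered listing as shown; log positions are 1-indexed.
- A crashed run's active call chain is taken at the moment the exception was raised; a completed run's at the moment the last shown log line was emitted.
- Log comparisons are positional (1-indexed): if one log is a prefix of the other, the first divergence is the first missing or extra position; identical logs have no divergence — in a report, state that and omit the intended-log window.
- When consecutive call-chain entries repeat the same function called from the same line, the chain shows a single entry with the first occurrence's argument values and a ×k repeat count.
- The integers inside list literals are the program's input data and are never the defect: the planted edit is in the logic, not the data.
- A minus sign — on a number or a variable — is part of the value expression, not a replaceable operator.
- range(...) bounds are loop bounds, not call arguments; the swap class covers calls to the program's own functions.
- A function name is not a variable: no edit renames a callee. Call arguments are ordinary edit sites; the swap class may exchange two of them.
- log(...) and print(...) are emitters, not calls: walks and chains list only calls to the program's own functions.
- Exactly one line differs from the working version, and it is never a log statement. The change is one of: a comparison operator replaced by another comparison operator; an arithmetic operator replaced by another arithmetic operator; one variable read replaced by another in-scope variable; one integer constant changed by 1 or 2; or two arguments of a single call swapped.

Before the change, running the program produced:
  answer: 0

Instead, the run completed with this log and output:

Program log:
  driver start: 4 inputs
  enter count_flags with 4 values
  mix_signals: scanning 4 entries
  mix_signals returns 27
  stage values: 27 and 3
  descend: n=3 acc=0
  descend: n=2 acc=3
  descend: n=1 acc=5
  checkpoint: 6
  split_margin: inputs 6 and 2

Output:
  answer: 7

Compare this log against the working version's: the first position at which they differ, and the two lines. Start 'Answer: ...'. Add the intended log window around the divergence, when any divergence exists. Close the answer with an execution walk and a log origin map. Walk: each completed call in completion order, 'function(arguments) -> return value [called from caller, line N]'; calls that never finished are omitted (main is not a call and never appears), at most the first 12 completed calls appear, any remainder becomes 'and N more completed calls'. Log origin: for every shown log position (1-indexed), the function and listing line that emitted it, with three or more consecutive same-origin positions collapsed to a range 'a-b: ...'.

Answer: there is none — every log position agrees.
Execution walk:
  mix_signals([6, 7, 9, 5]) -> 27  [called from count_flags, line 17]
  derive_floor(0, 6) -> 6  [called from derive_floor, line 5]
  derive_floor(1, 5) -> 6  [called from derive_floor, line 5]
  derive_floor(2, 3) -> 6  [called from derive_floor, line 5]
  derive_floor(3, 0) -> 6  [called from count_flags, line 20]
  count_flags([6, 7, 9, 5]) -> 6  [called from main, line 32]
  split_margin(6, 2) -> 0  [called from main, line 34]
Log origins:
  1: logged in main at line 31
  2: logged in count_flags at line 16
  3: logged in mix_signals at line 8
  4: logged in mix_signals at line 12
  5: logged in count_flags at line 19
  6-8: logged in derive_floor at line 4
  9: logged in main at line 33
  10: logged in split_margin at line 23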